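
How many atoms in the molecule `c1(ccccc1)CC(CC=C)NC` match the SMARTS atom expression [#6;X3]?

8

The query [#6;X3] means: any carbon (aromatic or not) with three total connections.
Check the 13 heavy atoms by environment: 4× C (X4) → no; 6× c (aromatic, X3) → match; 1× N (X3) → no; 2× C (X3) → match.
Summing the matching environments: 6 + 2 = 8 matching atoms.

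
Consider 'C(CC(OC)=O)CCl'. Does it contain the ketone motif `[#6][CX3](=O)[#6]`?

No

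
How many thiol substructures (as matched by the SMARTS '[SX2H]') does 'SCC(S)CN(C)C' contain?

2

[SX2H] is the SMARTS for a thiol: an aliphatic sulfur with two connections, one being H.
The molecule carries 2 separate instances of a thiol (-SH) meeting every constraint; each maps to a distinct set of atoms, giving 2 matches.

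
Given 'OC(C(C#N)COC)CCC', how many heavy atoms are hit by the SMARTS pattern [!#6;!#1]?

Check the 11 heavy atoms by environment: 8× C → no; 2× O → match; 1× N → match.
Summing the matching environments: 2 + 1 = 3 matching atoms.

3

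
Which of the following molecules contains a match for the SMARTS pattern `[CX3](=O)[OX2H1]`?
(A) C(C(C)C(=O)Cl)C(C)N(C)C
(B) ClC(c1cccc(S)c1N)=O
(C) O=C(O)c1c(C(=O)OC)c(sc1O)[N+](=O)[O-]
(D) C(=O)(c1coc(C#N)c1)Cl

[CX3](=O)[OX2H1] describes an sp2 carbon double-bonded to O and single-bonded to an -OH oxygen (a carboxylic acid).
(A) has an acyl chloride (-C(=O)Cl) but the carbonyl is bonded to Cl, not to an -OH oxygen.
(B) has an acyl chloride (-C(=O)Cl) but the carbonyl is bonded to Cl, not to an -OH oxygen.
(C) contains a carboxylic acid group (-C(=O)OH), which satisfies every atom and bond constraint.
(D) has an acyl chloride (-C(=O)Cl) but the carbonyl is bonded to Cl, not to an -OH oxygen.
So the answer is (C).

C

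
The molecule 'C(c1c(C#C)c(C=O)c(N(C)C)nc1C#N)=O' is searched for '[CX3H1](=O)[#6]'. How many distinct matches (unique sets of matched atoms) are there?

[CX3H1](=O)[#6] is the SMARTS for an aldehyde: an sp2 carbon with one H, double-bonded to O and single-bonded to carbon.
The molecule carries 2 separate instances of an aldehyde (-CHO) meeting every constraint; each maps to a distinct set of atoms, giving 2 matches.

2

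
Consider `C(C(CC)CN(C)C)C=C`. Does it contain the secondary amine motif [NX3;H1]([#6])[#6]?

No

The pattern [NX3;H1]([#6])[#6] describes a trivalent nitrogen with one H, bonded to two carbons — a secondary amine.
The closest candidate here is a dimethylamino group (-N(CH3)2), but the nitrogen has H0, not H1. No other fragment satisfies the full query, so there is no match.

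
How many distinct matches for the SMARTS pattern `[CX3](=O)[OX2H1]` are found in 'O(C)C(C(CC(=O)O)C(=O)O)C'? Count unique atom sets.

[CX3](=O)[OX2H1] is the SMARTS for a carboxylic acid: an sp2 carbon double-bonded to O and single-bonded to an -OH oxygen.
The molecule carries 2 separate instances of a carboxylic acid group (-C(=O)OH) meeting every constraint; each maps to a distinct set of atoms, giving 2 matches.

2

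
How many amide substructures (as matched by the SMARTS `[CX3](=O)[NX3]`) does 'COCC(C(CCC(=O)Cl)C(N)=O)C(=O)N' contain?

2

[CX3](=O)[NX3] is the SMARTS for an amide: a carbonyl carbon bonded to a trivalent nitrogen.
The molecule carries 2 separate instances of a primary amide (-C(=O)NH2) meeting every constraint; each maps to a distinct set of atoms, giving 2 matches.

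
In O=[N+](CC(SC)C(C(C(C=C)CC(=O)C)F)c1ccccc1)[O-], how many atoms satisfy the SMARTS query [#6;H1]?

10

The query [#6;H1] means: any carbon bearing exactly one hydrogen.
Check the 23 heavy atoms by environment: 3× C (H2) → no; 5× C (H1) → match; 1× S (H0) → no; 2× C (H3) → no; 1× C (H0) → no; 2× O (H0) → no; 1× N (charge +1, H0) → no; 1× O (charge -1, H0) → no; 1× c (aromatic, H0) → no; 5× c (aromatic, H1) → match; 1× F (H0) → no.
Summing the matching environments: 5 + 5 = 10 matching atoms.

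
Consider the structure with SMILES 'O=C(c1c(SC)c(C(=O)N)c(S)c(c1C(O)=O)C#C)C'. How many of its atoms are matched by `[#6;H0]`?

The query [#6;H0] means: any carbon with no attached hydrogen.
Check the 20 heavy atoms by environment: 6× c (aromatic, H0) → match; 1× S (H0) → no; 2× C (H3) → no; 4× C (H0) → match; 3× O (H0) → no; 1× O (H1) → no; 1× S (H1) → no; 1× N (H2) → no; 1× C (H1) → no.
Summing the matching environments: 6 + 4 = 10 matching atoms.

10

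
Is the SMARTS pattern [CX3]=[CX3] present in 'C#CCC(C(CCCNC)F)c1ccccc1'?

The pattern [CX3]=[CX3] describes a non-aromatic C=C double bond between two sp2 carbons — an alkene.
The closest candidate here is an ethynyl group (-C#CH), but the C-C bond is a triple bond, not a double bond. No other fragment satisfies the full query, so there is no match.

No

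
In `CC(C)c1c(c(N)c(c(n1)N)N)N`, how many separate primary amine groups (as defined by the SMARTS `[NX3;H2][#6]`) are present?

4

[NX3;H2][#6] is the SMARTS for a primary amine: a trivalent nitrogen with two H attached to carbon.
The molecule carries 4 separate instances of a primary amino group (-NH2) meeting every constraint; each maps to a distinct set of atoms, giving 4 matches.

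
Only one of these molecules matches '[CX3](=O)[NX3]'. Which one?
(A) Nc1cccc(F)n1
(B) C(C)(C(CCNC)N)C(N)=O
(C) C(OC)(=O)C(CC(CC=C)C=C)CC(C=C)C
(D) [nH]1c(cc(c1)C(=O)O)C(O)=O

B

[CX3](=O)[NX3] describes a carbonyl carbon bonded to a trivalent nitrogen (an amide).
(A) has a primary amino group (-NH2) but the -NH2 is not attached to a carbonyl carbon.
(B) contains a primary amide (-C(=O)NH2), which satisfies every atom and bond constraint.
(C) has a methyl-ester group (-C(=O)OCH3) but the carbonyl is bonded to O, not to an NX3 nitrogen.
(D) has a carboxylic acid group (-C(=O)OH) but the carbonyl is bonded to O, not to an NX3 nitrogen.
So the answer is (B).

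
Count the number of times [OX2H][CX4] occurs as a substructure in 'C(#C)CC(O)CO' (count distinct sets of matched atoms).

2

[OX2H][CX4] is the SMARTS for an aliphatic alcohol: a hydroxyl oxygen bound to an sp3 (X4) carbon.
The molecule carries 2 separate instances of a hydroxyl group (-OH) meeting every constraint; each maps to a distinct set of atoms, giving 2 matches.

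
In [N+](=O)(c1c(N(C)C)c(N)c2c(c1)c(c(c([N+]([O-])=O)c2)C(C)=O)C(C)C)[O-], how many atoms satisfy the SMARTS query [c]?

10

The query [c] means: lowercase c matches aromatic carbon only.
Check the 26 heavy atoms by environment: 10× c (aromatic) → match; 7× C → no; 3× O → no; 2× N → no; 2× N (charge +1) → no; 2× O (charge -1) → no.
That gives 10 matching atoms.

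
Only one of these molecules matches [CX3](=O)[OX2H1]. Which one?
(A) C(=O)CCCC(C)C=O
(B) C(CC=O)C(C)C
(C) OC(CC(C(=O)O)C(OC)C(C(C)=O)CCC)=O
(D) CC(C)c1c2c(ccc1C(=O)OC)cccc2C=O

C

[CX3](=O)[OX2H1] describes an sp2 carbon double-bonded to O and single-bonded to an -OH oxygen (a carboxylic acid).
(A) has an aldehyde (-CHO) but there is no singly-bonded oxygen on the carbonyl carbon.
(B) has an aldehyde (-CHO) but there is no singly-bonded oxygen on the carbonyl carbon.
(C) contains a carboxylic acid group (-C(=O)OH), which satisfies every atom and bond constraint.
(D) has an aldehyde (-CHO) but there is no singly-bonded oxygen on the carbonyl carbon.
So the answer is (C).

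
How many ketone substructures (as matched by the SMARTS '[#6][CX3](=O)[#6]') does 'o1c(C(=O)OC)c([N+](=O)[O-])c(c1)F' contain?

[#6][CX3](=O)[#6] is the SMARTS for a ketone: a carbonyl carbon (no H) flanked by two carbons.
The molecule has a methyl-ester group (-C(=O)OCH3), but one neighbour of the carbonyl carbon is O, not C; nothing else fits, so there are 0 matches.

0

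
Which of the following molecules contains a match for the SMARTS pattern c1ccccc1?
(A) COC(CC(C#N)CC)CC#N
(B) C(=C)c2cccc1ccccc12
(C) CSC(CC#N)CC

B

c1ccccc1 describes six aromatic carbons in a ring (a benzene ring).
(A) has a methyl group (-CH3) but no six-membered all-carbon aromatic ring is present.
(B) contains the required atom environment, so the pattern matches.
(C) has a methyl group (-CH3) but no six-membered all-carbon aromatic ring is present.
So the answer is (B).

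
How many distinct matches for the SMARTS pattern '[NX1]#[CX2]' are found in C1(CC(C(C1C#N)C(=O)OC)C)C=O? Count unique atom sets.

[NX1]#[CX2] is the SMARTS for a nitrile: a nitrogen triple-bonded to a two-connected carbon.
Exactly one fragment in the molecule meets all constraints, giving 1 match.

1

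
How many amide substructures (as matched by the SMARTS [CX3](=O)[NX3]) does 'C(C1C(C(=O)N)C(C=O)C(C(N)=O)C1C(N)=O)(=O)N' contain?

4

[CX3](=O)[NX3] is the SMARTS for an amide: a carbonyl carbon bonded to a trivalent nitrogen.
The molecule carries 4 separate instances of a primary amide (-C(=O)NH2) meeting every constraint; each maps to a distinct set of atoms, giving 4 matches.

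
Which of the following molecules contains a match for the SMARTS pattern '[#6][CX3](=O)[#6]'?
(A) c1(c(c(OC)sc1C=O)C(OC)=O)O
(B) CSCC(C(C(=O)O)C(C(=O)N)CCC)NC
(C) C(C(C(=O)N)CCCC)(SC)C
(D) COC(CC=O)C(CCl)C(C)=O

D

[#6][CX3](=O)[#6] describes a carbonyl carbon (no H) flanked by two carbons (a ketone).
(A) has a methyl-ester group (-C(=O)OCH3) but one neighbour of the carbonyl carbon is O, not C.
(B) has a primary amide (-C(=O)NH2) but one neighbour of the carbonyl carbon is N, not C.
(C) has a primary amide (-C(=O)NH2) but one neighbour of the carbonyl carbon is N, not C.
(D) contains an acetyl/ketone group (-C(=O)CH3), which satisfies every atom and bond constraint.
So the answer is (D).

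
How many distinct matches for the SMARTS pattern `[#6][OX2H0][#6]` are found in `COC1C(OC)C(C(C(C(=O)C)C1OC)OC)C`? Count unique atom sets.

4

[#6][OX2H0][#6] is the SMARTS for an ether: an aliphatic oxygen bridging two carbons with no H on the oxygen.
The molecule carries 4 separate instances of a methoxy ether (-OCH3) meeting every constraint; each maps to a distinct set of atoms, giving 4 matches.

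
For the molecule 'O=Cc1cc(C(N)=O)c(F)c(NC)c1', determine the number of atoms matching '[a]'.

The query [a] means: a matches any aromatic atom.
Check the 14 heavy atoms by environment: 6× c (aromatic) → match; 3× C → no; 2× O → no; 2× N → no; 1× F → no.
That gives 6 matching atoms.

6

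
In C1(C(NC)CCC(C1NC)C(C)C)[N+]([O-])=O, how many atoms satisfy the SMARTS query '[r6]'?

6

The query [r6] means: r6 matches atoms in a six-membered ring.
Check the 16 heavy atoms by environment: 6× C (in 6-ring) → match; 1× N (charge +1, acyclic) → no; 1× O (charge -1, acyclic) → no; 1× O (acyclic) → no; 5× C (acyclic) → no; 2× N (acyclic) → no.
That gives 6 matching atoms.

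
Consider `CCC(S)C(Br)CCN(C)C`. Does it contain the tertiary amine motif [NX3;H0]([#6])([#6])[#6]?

Yes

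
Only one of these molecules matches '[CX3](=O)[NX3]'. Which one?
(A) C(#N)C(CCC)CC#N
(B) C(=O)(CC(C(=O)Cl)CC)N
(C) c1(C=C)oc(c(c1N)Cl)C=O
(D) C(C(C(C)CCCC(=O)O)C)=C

B

[CX3](=O)[NX3] describes a carbonyl carbon bonded to a trivalent nitrogen (an amide).
(A) has a nitrile (-C#N) but the nitrile N is NX1 (triple-bonded), not NX3.
(B) contains a primary amide (-C(=O)NH2), which satisfies every atom and bond constraint.
(C) has a primary amino group (-NH2) but the -NH2 is not attached to a carbonyl carbon.
(D) has a carboxylic acid group (-C(=O)OH) but the carbonyl is bonded to O, not to an NX3 nitrogen.
So the answer is (B).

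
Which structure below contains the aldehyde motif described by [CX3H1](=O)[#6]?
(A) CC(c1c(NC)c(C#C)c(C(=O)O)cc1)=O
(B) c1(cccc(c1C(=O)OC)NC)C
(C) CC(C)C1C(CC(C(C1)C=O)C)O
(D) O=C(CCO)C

C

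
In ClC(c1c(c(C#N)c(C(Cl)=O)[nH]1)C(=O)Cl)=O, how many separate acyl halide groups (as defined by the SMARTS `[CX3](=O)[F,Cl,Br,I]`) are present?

3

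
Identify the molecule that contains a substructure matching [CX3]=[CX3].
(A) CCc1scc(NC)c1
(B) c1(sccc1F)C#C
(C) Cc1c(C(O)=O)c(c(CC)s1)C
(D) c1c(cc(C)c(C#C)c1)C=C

[CX3]=[CX3] describes a non-aromatic C=C double bond between two sp2 carbons (an alkene).
(A) has an ethyl group (-CH2CH3) but its C-C bond is a single bond between CX4 carbons, not CX3=CX3.
(B) has an ethynyl group (-C#CH) but the C-C bond is a triple bond, not a double bond.
(C) has an ethyl group (-CH2CH3) but its C-C bond is a single bond between CX4 carbons, not CX3=CX3.
(D) contains a vinyl group (-CH=CH2), which satisfies every atom and bond constraint.
So the answer is (D).

D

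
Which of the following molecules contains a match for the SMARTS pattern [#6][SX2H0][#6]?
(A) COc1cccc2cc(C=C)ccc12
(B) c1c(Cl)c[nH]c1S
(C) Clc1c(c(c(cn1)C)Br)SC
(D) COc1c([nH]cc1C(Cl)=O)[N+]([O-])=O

[#6][SX2H0][#6] describes an aliphatic sulfur bridging two carbons with no H on the sulfur (a thioether).
(A) has a methoxy ether (-OCH3) but the bridging atom is O, not S.
(B) has a thiol (-SH) but the sulfur has H1, not H0 bridging two carbons.
(C) contains a methylthio ether (-SCH3), which satisfies every atom and bond constraint.
(D) has a methoxy ether (-OCH3) but the bridging atom is O, not S.
So the answer is (C).

C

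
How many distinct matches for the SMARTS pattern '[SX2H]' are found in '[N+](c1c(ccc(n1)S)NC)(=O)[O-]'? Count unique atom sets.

1

[SX2H] is the SMARTS for a thiol: an aliphatic sulfur with two connections, one being H.
Exactly one fragment in the molecule meets all constraints, giving 1 match.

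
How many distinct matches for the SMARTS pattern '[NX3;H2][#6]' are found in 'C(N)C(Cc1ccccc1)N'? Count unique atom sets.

2

[NX3;H2][#6] is the SMARTS for a primary amine: a trivalent nitrogen with two H attached to carbon.
The molecule carries 2 separate instances of a primary amino group (-NH2) meeting every constraint; each maps to a distinct set of atoms, giving 2 matches.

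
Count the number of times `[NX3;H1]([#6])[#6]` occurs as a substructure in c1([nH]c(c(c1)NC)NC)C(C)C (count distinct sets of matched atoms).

2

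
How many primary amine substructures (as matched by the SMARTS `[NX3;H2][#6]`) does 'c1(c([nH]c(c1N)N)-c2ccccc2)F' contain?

2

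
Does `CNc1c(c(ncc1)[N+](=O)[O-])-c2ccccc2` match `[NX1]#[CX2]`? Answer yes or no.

The pattern [NX1]#[CX2] describes a nitrogen triple-bonded to a two-connected carbon — a nitrile.
The closest candidate here is a nitro group (-[N+](=O)[O-]), but there is no C#N triple bond. No other fragment satisfies the full query, so there is no match.

No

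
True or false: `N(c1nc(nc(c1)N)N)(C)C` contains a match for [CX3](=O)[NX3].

False

The pattern [CX3](=O)[NX3] describes a carbonyl carbon bonded to a trivalent nitrogen — an amide.
The closest candidate here is a primary amino group (-NH2), but the -NH2 is not attached to a carbonyl carbon. No other fragment satisfies the full query, so there is no match.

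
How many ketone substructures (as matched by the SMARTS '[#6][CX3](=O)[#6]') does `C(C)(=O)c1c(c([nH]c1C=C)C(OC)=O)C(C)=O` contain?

2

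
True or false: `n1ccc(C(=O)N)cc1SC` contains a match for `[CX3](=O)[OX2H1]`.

The pattern [CX3](=O)[OX2H1] describes an sp2 carbon double-bonded to O and single-bonded to an -OH oxygen — a carboxylic acid.
The closest candidate here is a primary amide (-C(=O)NH2), but the carbonyl is bonded to N, not to an -OH oxygen. No other fragment satisfies the full query, so there is no match.

False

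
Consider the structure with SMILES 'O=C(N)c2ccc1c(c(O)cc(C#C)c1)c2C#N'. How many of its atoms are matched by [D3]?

7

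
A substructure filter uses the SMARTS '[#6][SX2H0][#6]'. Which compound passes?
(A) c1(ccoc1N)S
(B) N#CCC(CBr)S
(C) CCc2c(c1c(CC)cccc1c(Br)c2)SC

C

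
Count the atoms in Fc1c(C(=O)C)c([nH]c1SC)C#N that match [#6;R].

4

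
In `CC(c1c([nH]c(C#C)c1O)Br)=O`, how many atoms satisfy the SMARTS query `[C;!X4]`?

The query [C;!X4] means: aliphatic carbon that does not have four total connections.
Check the 12 heavy atoms by environment: 1× n (aromatic, X3) → no; 4× c (aromatic, X3) → no; 1× C (X3) → match; 1× O (X1) → no; 1× C (X4) → no; 1× O (X2) → no; 1× Br (X1) → no; 2× C (X2) → match.
Summing the matching environments: 1 + 2 = 3 matching atoms.

3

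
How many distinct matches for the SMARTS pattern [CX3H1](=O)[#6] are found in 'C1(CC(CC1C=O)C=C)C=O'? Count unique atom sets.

2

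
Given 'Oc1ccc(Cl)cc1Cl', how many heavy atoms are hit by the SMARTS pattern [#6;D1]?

0

Check the 9 heavy atoms by environment: 3× c (aromatic, D3) → no; 3× c (aromatic, D2) → no; 1× O (D1) → no; 2× Cl (D1) → no.
No environment satisfies the query, so 0 matching atoms.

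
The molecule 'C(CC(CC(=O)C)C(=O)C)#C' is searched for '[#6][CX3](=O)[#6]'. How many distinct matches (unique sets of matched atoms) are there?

2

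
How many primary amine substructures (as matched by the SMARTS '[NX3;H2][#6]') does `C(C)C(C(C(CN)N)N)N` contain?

[NX3;H2][#6] is the SMARTS for a primary amine: a trivalent nitrogen with two H attached to carbon.
The molecule carries 4 separate instances of a primary amino group (-NH2) meeting every constraint; each maps to a distinct set of atoms, giving 4 matches.

4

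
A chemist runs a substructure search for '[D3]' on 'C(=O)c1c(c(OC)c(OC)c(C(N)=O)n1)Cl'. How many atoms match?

6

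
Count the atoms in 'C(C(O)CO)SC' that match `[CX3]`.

0

The query [CX3] means: C with X3: aliphatic carbon with exactly 3 total connections.
Check the 7 heavy atoms by environment: 4× C (X4) → no; 1× S (X2) → no; 2× O (X2) → no.
No environment satisfies the query, so 0 matching atoms.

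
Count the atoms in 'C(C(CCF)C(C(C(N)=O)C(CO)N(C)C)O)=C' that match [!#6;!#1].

6

The query [!#6;!#1] means: not carbon and not hydrogen — any heteroatom.
Check the 18 heavy atoms by environment: 12× C → no; 2× N → match; 3× O → match; 1× F → match.
Summing the matching environments: 2 + 3 + 1 = 6 matching atoms.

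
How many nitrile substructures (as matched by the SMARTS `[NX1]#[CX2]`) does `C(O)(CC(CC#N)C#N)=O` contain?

[NX1]#[CX2] is the SMARTS for a nitrile: a nitrogen triple-bonded to a two-connected carbon.
The molecule carries 2 separate instances of a nitrile (-C#N) meeting every constraint; each maps to a distinct set of atoms, giving 2 matches.

2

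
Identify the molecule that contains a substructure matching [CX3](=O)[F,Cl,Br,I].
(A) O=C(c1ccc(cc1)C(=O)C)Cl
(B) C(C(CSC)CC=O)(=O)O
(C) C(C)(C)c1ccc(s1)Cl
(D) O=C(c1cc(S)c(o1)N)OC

A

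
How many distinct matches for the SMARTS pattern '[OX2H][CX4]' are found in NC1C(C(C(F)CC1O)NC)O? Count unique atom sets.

[OX2H][CX4] is the SMARTS for an aliphatic alcohol: a hydroxyl oxygen bound to an sp3 (X4) carbon.
The molecule carries 2 separate instances of a hydroxyl group (-OH) meeting every constraint; each maps to a distinct set of atoms, giving 2 matches.

2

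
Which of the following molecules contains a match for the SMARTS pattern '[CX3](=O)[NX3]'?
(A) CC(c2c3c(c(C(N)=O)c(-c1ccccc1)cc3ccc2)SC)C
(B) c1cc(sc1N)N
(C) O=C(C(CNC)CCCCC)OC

A

[CX3](=O)[NX3] describes a carbonyl carbon bonded to a trivalent nitrogen (an amide).
(A) contains a primary amide (-C(=O)NH2), which satisfies every atom and bond constraint.
(B) has a primary amino group (-NH2) but the -NH2 is not attached to a carbonyl carbon.
(C) has a methyl-ester group (-C(=O)OCH3) but the carbonyl is bonded to O, not to an NX3 nitrogen.
So the answer is (A).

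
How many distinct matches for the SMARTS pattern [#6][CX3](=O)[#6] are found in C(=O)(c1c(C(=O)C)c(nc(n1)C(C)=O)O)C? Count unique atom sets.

3

[#6][CX3](=O)[#6] is the SMARTS for a ketone: a carbonyl carbon (no H) flanked by two carbons.
The molecule carries 3 separate instances of an acetyl/ketone group (-C(=O)CH3) meeting every constraint; each maps to a distinct set of atoms, giving 3 matches.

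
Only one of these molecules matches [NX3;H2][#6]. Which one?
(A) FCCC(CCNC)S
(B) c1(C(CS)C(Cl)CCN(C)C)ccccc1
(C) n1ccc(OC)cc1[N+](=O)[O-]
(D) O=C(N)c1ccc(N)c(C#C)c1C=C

D

[NX3;H2][#6] describes a trivalent nitrogen with two H attached to carbon (a primary amine).
(A) has an N-methylamino group (-NHCH3) but the nitrogen bears two carbons and only one H (H1), not H2.
(B) has a dimethylamino group (-N(CH3)2) but the nitrogen has H0, not H2.
(C) has a nitro group (-[N+](=O)[O-]) but the nitrogen is [N+] with no H, not NX3H2.
(D) contains a primary amino group (-NH2), which satisfies every atom and bond constraint.
So the answer is (D).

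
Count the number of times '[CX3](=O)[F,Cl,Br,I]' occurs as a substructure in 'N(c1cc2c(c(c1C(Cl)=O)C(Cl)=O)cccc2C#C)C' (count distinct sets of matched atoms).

[CX3](=O)[F,Cl,Br,I] is the SMARTS for an acyl halide: a carbonyl carbon bonded to a halogen.
The molecule carries 2 separate instances of an acyl chloride (-C(=O)Cl) meeting every constraint; each maps to a distinct set of atoms, giving 2 matches.

2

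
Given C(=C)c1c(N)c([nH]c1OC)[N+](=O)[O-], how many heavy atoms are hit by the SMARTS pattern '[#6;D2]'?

1

The query [#6;D2] means: any carbon bonded to exactly two heavy atoms.
Check the 13 heavy atoms by environment: 1× n (aromatic, D2) → no; 4× c (aromatic, D3) → no; 1× N (D1) → no; 1× O (D2) → no; 2× C (D1) → no; 1× C (D2) → match; 1× N (charge +1, D3) → no; 1× O (charge -1, D1) → no; 1× O (D1) → no.
That gives 1 matching atom.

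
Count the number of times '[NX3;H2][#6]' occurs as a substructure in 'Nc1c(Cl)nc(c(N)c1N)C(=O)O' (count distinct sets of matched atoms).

3

[NX3;H2][#6] is the SMARTS for a primary amine: a trivalent nitrogen with two H attached to carbon.
The molecule carries 3 separate instances of a primary amino group (-NH2) meeting every constraint; each maps to a distinct set of atoms, giving 3 matches.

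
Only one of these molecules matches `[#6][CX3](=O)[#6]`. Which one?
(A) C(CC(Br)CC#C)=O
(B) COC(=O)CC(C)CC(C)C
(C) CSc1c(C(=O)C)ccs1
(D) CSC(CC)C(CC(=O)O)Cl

C

[#6][CX3](=O)[#6] describes a carbonyl carbon (no H) flanked by two carbons (a ketone).
(A) has an aldehyde (-CHO) but the carbonyl carbon has H1, so it is not flanked by two carbons.
(B) has a methyl-ester group (-C(=O)OCH3) but one neighbour of the carbonyl carbon is O, not C.
(C) contains an acetyl/ketone group (-C(=O)CH3), which satisfies every atom and bond constraint.
(D) has a carboxylic acid group (-C(=O)OH) but one neighbour of the carbonyl carbon is O, not C.
So the answer is (C).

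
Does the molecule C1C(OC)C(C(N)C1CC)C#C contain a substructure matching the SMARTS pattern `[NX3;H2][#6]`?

Yes

The pattern [NX3;H2][#6] describes a trivalent nitrogen with two H attached to carbon — a primary amine.
The molecule carries a primary amino group (-NH2), whose atoms satisfy every constraint of the query, so the pattern matches.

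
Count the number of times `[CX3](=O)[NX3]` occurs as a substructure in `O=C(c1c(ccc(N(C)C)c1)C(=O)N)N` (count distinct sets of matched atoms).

2

[CX3](=O)[NX3] is the SMARTS for an amide: a carbonyl carbon bonded to a trivalent nitrogen.
The molecule carries 2 separate instances of a primary amide (-C(=O)NH2) meeting every constraint; each maps to a distinct set of atoms, giving 2 matches.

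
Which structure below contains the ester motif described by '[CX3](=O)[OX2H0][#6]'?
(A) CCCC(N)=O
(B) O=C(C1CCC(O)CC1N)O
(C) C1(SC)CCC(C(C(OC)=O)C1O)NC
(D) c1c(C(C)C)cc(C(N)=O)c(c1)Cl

C

[CX3](=O)[OX2H0][#6] describes a carbonyl carbon bonded to an oxygen that is itself bonded to carbon (no H on that O) (an ester).
(A) has a primary amide (-C(=O)NH2) but the carbonyl is bonded to N, not to an O-C linkage.
(B) has a carboxylic acid group (-C(=O)OH) but the singly-bonded O carries H (OX2H1, not H0).
(C) contains a methyl-ester group (-C(=O)OCH3), which satisfies every atom and bond constraint.
(D) has a primary amide (-C(=O)NH2) but the carbonyl is bonded to N, not to an O-C linkage.
So the answer is (C).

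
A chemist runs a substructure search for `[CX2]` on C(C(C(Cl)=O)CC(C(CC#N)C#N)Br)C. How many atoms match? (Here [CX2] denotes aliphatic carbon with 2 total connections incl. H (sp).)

Check the 15 heavy atoms by environment: 7× C (X4) → no; 1× Br (X1) → no; 2× C (X2) → match; 2× N (X1) → no; 1× C (X3) → no; 1× O (X1) → no; 1× Cl (X1) → no.
That gives 2 matching atoms.

2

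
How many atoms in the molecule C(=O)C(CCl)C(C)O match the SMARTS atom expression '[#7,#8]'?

2

The query [#7,#8] means: nitrogen or oxygen (comma = OR).
Check the 8 heavy atoms by environment: 5× C → no; 2× O → match; 1× Cl → no.
That gives 2 matching atoms.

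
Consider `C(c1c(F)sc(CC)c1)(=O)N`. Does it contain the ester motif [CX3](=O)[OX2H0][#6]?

No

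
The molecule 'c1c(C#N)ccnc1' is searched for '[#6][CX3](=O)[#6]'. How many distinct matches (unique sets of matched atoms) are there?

[#6][CX3](=O)[#6] is the SMARTS for a ketone: a carbonyl carbon (no H) flanked by two carbons.
No fragment in the molecule satisfies every constraint, giving 0 matches.

0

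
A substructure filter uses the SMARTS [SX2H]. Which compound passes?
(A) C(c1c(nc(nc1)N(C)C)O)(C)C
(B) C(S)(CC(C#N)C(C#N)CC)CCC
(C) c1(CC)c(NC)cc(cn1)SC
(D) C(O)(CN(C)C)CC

[SX2H] describes an aliphatic sulfur with two connections, one being H (a thiol).
(A) has a hydroxyl group (-OH) but it is an -OH, not an -SH.
(B) contains a thiol (-SH), which satisfies every atom and bond constraint.
(C) has a methylthio ether (-SCH3) but the sulfur has H0 (bonded to two carbons), not H1.
(D) has a hydroxyl group (-OH) but it is an -OH, not an -SH.
So the answer is (B).

B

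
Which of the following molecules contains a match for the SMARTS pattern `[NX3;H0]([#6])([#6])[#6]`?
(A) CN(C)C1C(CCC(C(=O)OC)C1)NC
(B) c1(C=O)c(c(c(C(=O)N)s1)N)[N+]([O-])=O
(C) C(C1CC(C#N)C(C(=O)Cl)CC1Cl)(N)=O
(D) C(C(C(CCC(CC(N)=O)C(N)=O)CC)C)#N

A

[NX3;H0]([#6])([#6])[#6] describes a trivalent nitrogen with no H, bonded to three carbons (a tertiary amine).
(A) contains a dimethylamino group (-N(CH3)2), which satisfies every atom and bond constraint.
(B) has a primary amino group (-NH2) but the nitrogen has H2, not H0 with three carbons.
(C) has a primary amide (-C(=O)NH2) but the amide nitrogen has H2 and only one carbon neighbour.
(D) has a primary amide (-C(=O)NH2) but the amide nitrogen has H2 and only one carbon neighbour.
So the answer is (A).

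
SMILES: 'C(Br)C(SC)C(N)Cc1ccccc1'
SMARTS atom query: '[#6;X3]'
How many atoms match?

The query [#6;X3] means: any carbon (aromatic or not) with three total connections.
Check the 14 heavy atoms by environment: 5× C (X4) → no; 1× S (X2) → no; 6× c (aromatic, X3) → match; 1× Br (X1) → no; 1× N (X3) → no.
That gives 6 matching atoms.

6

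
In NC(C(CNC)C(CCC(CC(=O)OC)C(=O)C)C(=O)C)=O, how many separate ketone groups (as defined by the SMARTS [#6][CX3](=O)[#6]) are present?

2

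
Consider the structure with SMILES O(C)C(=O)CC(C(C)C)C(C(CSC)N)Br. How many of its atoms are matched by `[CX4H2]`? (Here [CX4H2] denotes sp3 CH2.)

The query [CX4H2] means: sp3 carbon (X4) with exactly two hydrogens.
Check the 16 heavy atoms by environment: 2× C (H2, X4) → match; 4× C (H1, X4) → no; 1× S (H0, X2) → no; 4× C (H3, X4) → no; 1× N (H2, X3) → no; 1× C (H0, X3) → no; 1× O (H0, X1) → no; 1× O (H0, X2) → no; 1× Br (H0, X1) → no.
That gives 2 matching atoms.

2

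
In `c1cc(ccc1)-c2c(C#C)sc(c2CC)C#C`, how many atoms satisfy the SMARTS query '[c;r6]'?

Check the 17 heavy atoms by environment: 1× s (aromatic, in 5-ring) → no; 4× c (aromatic, in 5-ring) → no; 6× C (acyclic) → no; 6× c (aromatic, in 6-ring) → match.
That gives 6 matching atoms.

6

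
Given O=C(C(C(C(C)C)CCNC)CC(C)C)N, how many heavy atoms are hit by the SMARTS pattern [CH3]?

5

Check the 16 heavy atoms by environment: 3× C (H2) → no; 4× C (H1) → no; 1× N (H1) → no; 5× C (H3) → match; 1× C (H0) → no; 1× O (H0) → no; 1× N (H2) → no.
That gives 5 matching atoms.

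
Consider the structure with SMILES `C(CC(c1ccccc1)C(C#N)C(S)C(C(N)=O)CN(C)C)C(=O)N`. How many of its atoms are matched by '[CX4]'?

The query [CX4] means: C with X4: aliphatic carbon with exactly 4 total connections (bonds + H).
Check the 25 heavy atoms by environment: 9× C (X4) → match; 3× N (X3) → no; 6× c (aromatic, X3) → no; 2× C (X3) → no; 2× O (X1) → no; 1× S (X2) → no; 1× C (X2) → no; 1× N (X1) → no.
That gives 9 matching atoms.

9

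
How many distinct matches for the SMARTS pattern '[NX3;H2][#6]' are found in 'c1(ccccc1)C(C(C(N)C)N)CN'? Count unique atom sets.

3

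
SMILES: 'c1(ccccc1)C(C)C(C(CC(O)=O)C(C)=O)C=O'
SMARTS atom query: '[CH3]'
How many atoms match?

2

Check the 19 heavy atoms by environment: 2× C (H3) → match; 4× C (H1) → no; 1× C (H2) → no; 2× C (H0) → no; 3× O (H0) → no; 1× O (H1) → no; 1× c (aromatic, H0) → no; 5× c (aromatic, H1) → no.
That gives 2 matching atoms.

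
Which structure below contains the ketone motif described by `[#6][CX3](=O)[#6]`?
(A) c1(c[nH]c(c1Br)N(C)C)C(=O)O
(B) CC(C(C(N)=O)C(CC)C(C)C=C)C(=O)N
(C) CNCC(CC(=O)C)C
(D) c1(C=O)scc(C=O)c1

C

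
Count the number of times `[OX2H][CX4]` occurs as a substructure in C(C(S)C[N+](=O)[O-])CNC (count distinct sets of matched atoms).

0

[OX2H][CX4] is the SMARTS for an aliphatic alcohol: a hydroxyl oxygen bound to an sp3 (X4) carbon.
No fragment in the molecule satisfies every constraint, giving 0 matches.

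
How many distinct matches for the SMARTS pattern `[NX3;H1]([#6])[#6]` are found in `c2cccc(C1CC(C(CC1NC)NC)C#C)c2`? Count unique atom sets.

2

[NX3;H1]([#6])[#6] is the SMARTS for a secondary amine: a trivalent nitrogen with one H, bonded to two carbons.
The molecule carries 2 separate instances of an N-methylamino group (-NHCH3) meeting every constraint; each maps to a distinct set of atoms, giving 2 matches.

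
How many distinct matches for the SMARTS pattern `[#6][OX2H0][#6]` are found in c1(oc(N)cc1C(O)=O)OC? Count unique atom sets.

1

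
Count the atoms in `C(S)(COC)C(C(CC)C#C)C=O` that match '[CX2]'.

2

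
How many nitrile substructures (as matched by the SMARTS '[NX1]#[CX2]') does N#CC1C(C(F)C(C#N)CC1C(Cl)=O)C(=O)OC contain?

2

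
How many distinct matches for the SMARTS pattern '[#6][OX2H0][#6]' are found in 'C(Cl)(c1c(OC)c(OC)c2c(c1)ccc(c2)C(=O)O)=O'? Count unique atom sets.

2

[#6][OX2H0][#6] is the SMARTS for an ether: an aliphatic oxygen bridging two carbons with no H on the oxygen.
The molecule carries 2 separate instances of a methoxy ether (-OCH3) meeting every constraint; each maps to a distinct set of atoms, giving 2 matches.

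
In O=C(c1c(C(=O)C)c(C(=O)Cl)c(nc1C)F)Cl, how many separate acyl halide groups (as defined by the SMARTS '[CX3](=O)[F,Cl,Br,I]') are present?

2

[CX3](=O)[F,Cl,Br,I] is the SMARTS for an acyl halide: a carbonyl carbon bonded to a halogen.
The molecule carries 2 separate instances of an acyl chloride (-C(=O)Cl) meeting every constraint; each maps to a distinct set of atoms, giving 2 matches.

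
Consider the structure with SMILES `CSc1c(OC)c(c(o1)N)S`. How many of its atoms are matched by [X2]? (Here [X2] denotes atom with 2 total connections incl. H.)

4

The query [X2] means: any atom with exactly two total connections (bonds + H).
Check the 11 heavy atoms by environment: 1× o (aromatic, X2) → match; 4× c (aromatic, X3) → no; 1× N (X3) → no; 2× S (X2) → match; 2× C (X4) → no; 1× O (X2) → match.
Summing the matching environments: 1 + 2 + 1 = 4 matching atoms.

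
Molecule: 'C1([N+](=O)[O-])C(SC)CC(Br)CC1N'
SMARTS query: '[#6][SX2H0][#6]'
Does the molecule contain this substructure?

The pattern [#6][SX2H0][#6] describes an aliphatic sulfur bridging two carbons with no H on the sulfur — a thioether.
The molecule carries a methylthio ether (-SCH3), whose atoms satisfy every constraint of the query, so the pattern matches.

Yes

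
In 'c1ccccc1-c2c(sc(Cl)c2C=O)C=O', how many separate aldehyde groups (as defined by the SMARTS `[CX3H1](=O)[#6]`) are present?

2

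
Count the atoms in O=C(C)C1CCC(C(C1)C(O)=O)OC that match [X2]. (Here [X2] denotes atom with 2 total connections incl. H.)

2

Check the 14 heavy atoms by environment: 8× C (X4) → no; 2× C (X3) → no; 2× O (X1) → no; 2× O (X2) → match.
That gives 2 matching atoms.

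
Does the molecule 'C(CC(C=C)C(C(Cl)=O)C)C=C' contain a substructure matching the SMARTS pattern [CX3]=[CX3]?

The pattern [CX3]=[CX3] describes a non-aromatic C=C double bond between two sp2 carbons — an alkene.
The molecule carries a vinyl group (-CH=CH2), whose atoms satisfy every constraint of the query, so the pattern matches.

Yes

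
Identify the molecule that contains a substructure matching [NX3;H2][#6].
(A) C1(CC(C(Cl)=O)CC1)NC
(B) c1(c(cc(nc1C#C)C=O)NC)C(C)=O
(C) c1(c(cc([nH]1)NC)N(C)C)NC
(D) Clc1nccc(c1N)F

D

[NX3;H2][#6] describes a trivalent nitrogen with two H attached to carbon (a primary amine).
(A) has an N-methylamino group (-NHCH3) but the nitrogen bears two carbons and only one H (H1), not H2.
(B) has an N-methylamino group (-NHCH3) but the nitrogen bears two carbons and only one H (H1), not H2.
(C) has an N-methylamino group (-NHCH3) but the nitrogen bears two carbons and only one H (H1), not H2.
(D) contains a primary amino group (-NH2), which satisfies every atom and bond constraint.
So the answer is (D).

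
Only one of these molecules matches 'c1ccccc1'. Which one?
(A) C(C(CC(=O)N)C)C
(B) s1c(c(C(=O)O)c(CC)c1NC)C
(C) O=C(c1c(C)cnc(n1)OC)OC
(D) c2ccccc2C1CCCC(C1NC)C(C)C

c1ccccc1 describes six aromatic carbons in a ring (a benzene ring).
(A) has a methyl group (-CH3) but no six-membered all-carbon aromatic ring is present.
(B) has a methyl group (-CH3) but no six-membered all-carbon aromatic ring is present.
(C) has a methyl group (-CH3) but no six-membered all-carbon aromatic ring is present.
(D) contains a phenyl ring, which satisfies every atom and bond constraint.
So the answer is (D).

D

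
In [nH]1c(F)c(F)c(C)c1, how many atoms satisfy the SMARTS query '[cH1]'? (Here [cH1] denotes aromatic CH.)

1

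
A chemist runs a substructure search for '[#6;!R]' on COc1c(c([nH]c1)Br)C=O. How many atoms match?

The query [#6;!R] means: carbon not in any ring.
Check the 10 heavy atoms by environment: 1× n (aromatic, in 5-ring) → no; 4× c (aromatic, in 5-ring) → no; 2× C (acyclic) → match; 2× O (acyclic) → no; 1× Br (acyclic) → no.
That gives 2 matching atoms.

2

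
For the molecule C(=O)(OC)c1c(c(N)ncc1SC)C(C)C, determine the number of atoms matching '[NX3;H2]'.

The query [NX3;H2] means: aliphatic N with 3 total connections, two of them H — an -NH2 nitrogen (amine or amide).
Check the 16 heavy atoms by environment: 1× n (aromatic, H0, X2) → no; 4× c (aromatic, H0, X3) → no; 1× c (aromatic, H1, X3) → no; 1× C (H1, X4) → no; 4× C (H3, X4) → no; 1× S (H0, X2) → no; 1× C (H0, X3) → no; 1× O (H0, X1) → no; 1× O (H0, X2) → no; 1× N (H2, X3) → match.
That gives 1 matching atom.

1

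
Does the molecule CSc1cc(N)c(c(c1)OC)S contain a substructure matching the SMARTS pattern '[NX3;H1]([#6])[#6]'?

The pattern [NX3;H1]([#6])[#6] describes a trivalent nitrogen with one H, bonded to two carbons — a secondary amine.
The closest candidate here is a primary amino group (-NH2), but the nitrogen has H2 and only one carbon neighbour. No other fragment satisfies the full query, so there is no match.

No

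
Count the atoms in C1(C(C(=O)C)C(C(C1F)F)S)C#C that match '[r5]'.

5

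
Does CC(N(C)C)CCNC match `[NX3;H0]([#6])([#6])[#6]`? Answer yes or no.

The pattern [NX3;H0]([#6])([#6])[#6] describes a trivalent nitrogen with no H, bonded to three carbons — a tertiary amine.
The molecule carries a dimethylamino group (-N(CH3)2), whose atoms satisfy every constraint of the query, so the pattern matches.

Yes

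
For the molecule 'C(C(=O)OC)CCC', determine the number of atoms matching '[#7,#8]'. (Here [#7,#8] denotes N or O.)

The query [#7,#8] means: nitrogen or oxygen (comma = OR).
Check the 8 heavy atoms by environment: 6× C → no; 2× O → match.
That gives 2 matching atoms.

2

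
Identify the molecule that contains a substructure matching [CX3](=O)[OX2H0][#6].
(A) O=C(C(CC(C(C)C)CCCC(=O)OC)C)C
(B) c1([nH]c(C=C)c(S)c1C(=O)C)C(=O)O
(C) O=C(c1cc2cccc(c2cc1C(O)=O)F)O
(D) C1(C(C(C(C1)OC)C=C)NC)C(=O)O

A

[CX3](=O)[OX2H0][#6] describes a carbonyl carbon bonded to an oxygen that is itself bonded to carbon (no H on that O) (an ester).
(A) contains a methyl-ester group (-C(=O)OCH3), which satisfies every atom and bond constraint.
(B) has a carboxylic acid group (-C(=O)OH) but the singly-bonded O carries H (OX2H1, not H0).
(C) has a carboxylic acid group (-C(=O)OH) but the singly-bonded O carries H (OX2H1, not H0).
(D) has a carboxylic acid group (-C(=O)OH) but the singly-bonded O carries H (OX2H1, not H0).
So the answer is (A).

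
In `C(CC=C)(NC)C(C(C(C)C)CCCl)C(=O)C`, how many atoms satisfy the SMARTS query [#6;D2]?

The query [#6;D2] means: any carbon bonded to exactly two heavy atoms.
Check the 17 heavy atoms by environment: 4× C (D2) → match; 5× C (D3) → no; 5× C (D1) → no; 1× O (D1) → no; 1× Cl (D1) → no; 1× N (D2) → no.
That gives 4 matching atoms.

4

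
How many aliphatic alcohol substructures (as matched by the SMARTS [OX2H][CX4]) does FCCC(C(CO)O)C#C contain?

2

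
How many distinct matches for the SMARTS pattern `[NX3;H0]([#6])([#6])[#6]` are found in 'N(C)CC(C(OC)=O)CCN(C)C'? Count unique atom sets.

1

[NX3;H0]([#6])([#6])[#6] is the SMARTS for a tertiary amine: a trivalent nitrogen with no H, bonded to three carbons.
Exactly one fragment in the molecule meets all constraints, giving 1 match.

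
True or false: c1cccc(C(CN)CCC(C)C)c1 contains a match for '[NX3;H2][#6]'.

True

The pattern [NX3;H2][#6] describes a trivalent nitrogen with two H attached to carbon — a primary amine.
The molecule carries a primary amino group (-NH2), whose atoms satisfy every constraint of the query, so the pattern matches.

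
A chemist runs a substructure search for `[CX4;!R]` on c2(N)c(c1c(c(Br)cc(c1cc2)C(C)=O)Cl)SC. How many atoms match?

2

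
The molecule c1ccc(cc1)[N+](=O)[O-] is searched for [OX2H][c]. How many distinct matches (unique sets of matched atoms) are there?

0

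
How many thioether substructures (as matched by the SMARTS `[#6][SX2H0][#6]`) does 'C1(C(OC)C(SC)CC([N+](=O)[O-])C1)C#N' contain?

[#6][SX2H0][#6] is the SMARTS for a thioether: an aliphatic sulfur bridging two carbons with no H on the sulfur.
Exactly one fragment in the molecule meets all constraints, giving 1 match.

1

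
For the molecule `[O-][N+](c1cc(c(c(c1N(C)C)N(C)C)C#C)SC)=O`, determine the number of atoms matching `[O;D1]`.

2

Check the 19 heavy atoms by environment: 5× c (aromatic, D3) → no; 1× c (aromatic, D2) → no; 1× C (D2) → no; 6× C (D1) → no; 1× S (D2) → no; 2× N (D3) → no; 1× N (charge +1, D3) → no; 1× O (charge -1, D1) → match; 1× O (D1) → match.
Summing the matching environments: 1 + 1 = 2 matching atoms.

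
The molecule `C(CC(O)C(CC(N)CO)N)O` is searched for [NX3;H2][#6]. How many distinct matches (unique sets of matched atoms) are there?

2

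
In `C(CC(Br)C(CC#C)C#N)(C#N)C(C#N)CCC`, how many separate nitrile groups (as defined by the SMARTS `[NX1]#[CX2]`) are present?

3

[NX1]#[CX2] is the SMARTS for a nitrile: a nitrogen triple-bonded to a two-connected carbon.
The molecule carries 3 separate instances of a nitrile (-C#N) meeting every constraint; each maps to a distinct set of atoms, giving 3 matches.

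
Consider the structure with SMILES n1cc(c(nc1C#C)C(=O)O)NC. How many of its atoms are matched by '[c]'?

The query [c] means: lowercase c matches aromatic carbon only.
Check the 13 heavy atoms by environment: 2× n (aromatic) → no; 4× c (aromatic) → match; 4× C → no; 2× O → no; 1× N → no.
That gives 4 matching atoms.

4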